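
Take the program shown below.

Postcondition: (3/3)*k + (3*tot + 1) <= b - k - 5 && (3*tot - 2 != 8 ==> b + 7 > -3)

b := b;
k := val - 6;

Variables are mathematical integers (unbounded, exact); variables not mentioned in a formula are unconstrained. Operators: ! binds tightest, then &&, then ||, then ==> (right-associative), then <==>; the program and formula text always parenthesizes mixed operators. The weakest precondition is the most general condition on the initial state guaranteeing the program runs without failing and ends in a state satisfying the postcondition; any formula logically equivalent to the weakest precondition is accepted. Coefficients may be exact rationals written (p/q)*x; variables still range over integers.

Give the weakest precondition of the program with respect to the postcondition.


Working backward. After the program, the postcondition (3/3)*k + (3*tot + 1) <= b - k - 5 && (3*tot - 2 != 8 ==> b + 7 > -3) must hold; in canonical form it is 2*k + 3*tot <= b - 6 && (3*tot != 10 ==> b > -10).
Before k := val - 6: 3*tot + 2*val <= b + 6 && (3*tot != 10 ==> b > -10)
Before b := b: 3*tot + 2*val <= b + 6 && (3*tot != 10 ==> b > -10)
Answer: WP = 3*tot + 2*val <= b + 6 && (3*tot != 10 ==> b > -10)


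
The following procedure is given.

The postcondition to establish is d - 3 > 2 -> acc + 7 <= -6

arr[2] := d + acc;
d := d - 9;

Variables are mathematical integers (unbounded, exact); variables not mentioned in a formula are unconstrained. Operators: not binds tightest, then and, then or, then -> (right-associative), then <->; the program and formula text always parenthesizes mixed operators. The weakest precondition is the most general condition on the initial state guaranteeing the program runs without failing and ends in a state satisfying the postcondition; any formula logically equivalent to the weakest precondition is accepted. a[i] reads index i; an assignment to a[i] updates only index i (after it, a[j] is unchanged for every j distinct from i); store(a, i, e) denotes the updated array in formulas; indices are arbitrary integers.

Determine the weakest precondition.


Working backward. After the program, the postcondition d - 3 > 2 -> acc + 7 <= -6 must hold; in canonical form it is d > 5 -> acc <= -13.
Before d := d - 9: d > 14 -> acc <= -13
Before arr[2] := d + acc: d > 14 -> acc <= -13
Answer: WP = d > 14 -> acc <= -13


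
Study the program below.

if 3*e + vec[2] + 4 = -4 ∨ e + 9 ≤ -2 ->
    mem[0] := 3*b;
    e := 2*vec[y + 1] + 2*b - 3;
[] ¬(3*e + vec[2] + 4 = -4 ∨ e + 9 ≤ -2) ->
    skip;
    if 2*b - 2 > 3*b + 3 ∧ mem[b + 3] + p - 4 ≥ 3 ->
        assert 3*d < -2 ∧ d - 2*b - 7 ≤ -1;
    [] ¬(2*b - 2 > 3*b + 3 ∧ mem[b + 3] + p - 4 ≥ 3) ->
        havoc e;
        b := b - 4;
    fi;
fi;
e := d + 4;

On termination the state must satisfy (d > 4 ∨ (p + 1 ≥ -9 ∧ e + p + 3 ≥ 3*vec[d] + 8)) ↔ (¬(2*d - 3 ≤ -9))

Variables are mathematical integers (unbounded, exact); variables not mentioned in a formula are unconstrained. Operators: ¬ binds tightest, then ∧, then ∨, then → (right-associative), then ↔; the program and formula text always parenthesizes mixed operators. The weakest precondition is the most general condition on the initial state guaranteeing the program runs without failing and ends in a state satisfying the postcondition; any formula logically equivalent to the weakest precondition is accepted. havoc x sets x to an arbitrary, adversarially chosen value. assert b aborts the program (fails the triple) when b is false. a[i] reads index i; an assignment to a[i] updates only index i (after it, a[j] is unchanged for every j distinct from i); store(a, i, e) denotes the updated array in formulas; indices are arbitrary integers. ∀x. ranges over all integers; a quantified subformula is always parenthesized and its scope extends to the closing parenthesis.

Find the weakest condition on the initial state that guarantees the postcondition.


Working backward. After the program, the postcondition (d > 4 ∨ (p + 1 ≥ -9 ∧ e + p + 3 ≥ 3*vec[d] + 8)) ↔ (¬(2*d - 3 ≤ -9)) must hold; in canonical form it is (d > 4 ∨ (p ≥ -10 ∧ e + p ≥ 3*vec[d] + 5)) ↔ (¬(2*d ≤ -6)).
Before e := d + 4: (d > 4 ∨ (p ≥ -10 ∧ d + p ≥ 3*vec[d] + 1)) ↔ (¬(2*d ≤ -6))
Then branch requires (d > 4 ∨ (p ≥ -10 ∧ d + p ≥ 3*vec[d] + 1)) ↔ (¬(2*d ≤ -6)); else branch requires ((b < -5 ∧ mem[b + 3] + p ≥ 7) → (3*d < -2 ∧ d ≤ 2*b + 6 ∧ ((d > 4 ∨ (p ≥ -10 ∧ d + p ≥ 3*vec[d] + 1)) ↔ (¬(2*d ≤ -6))))) ∧ ((¬(b < -5 ∧ mem[b + 3] + p ≥ 7)) → ((d > 4 ∨ (p ≥ -10 ∧ d + p ≥ 3*vec[d] + 1)) ↔ (¬(2*d ≤ -6)))).
Before the if: ((vec[2] + 3*e = -8 ∨ e ≤ -11) → ((d > 4 ∨ (p ≥ -10 ∧ d + p ≥ 3*vec[d] + 1)) ↔ (¬(2*d ≤ -6)))) ∧ ((¬(vec[2] + 3*e = -8 ∨ e ≤ -11)) → (((b < -5 ∧ mem[b + 3] + p ≥ 7) → (3*d < -2 ∧ d ≤ 2*b + 6 ∧ ((d > 4 ∨ (p ≥ -10 ∧ d + p ≥ 3*vec[d] + 1)) ↔ (¬(2*d ≤ -6))))) ∧ ((¬(b < -5 ∧ mem[b + 3] + p ≥ 7)) → ((d > 4 ∨ (p ≥ -10 ∧ d + p ≥ 3*vec[d] + 1)) ↔ (¬(2*d ≤ -6))))))
Answer: WP = ((vec[2] + 3*e = -8 ∨ e ≤ -11) → ((d > 4 ∨ (p ≥ -10 ∧ d + p ≥ 3*vec[d] + 1)) ↔ (¬(2*d ≤ -6)))) ∧ ((¬(vec[2] + 3*e = -8 ∨ e ≤ -11)) → (((b < -5 ∧ mem[b + 3] + p ≥ 7) → (3*d < -2 ∧ d ≤ 2*b + 6 ∧ ((d > 4 ∨ (p ≥ -10 ∧ d + p ≥ 3*vec[d] + 1)) ↔ (¬(2*d ≤ -6))))) ∧ ((¬(b < -5 ∧ mem[b + 3] + p ≥ 7)) → ((d > 4 ∨ (p ≥ -10 ∧ d + p ≥ 3*vec[d] + 1)) ↔ (¬(2*d ≤ -6))))))


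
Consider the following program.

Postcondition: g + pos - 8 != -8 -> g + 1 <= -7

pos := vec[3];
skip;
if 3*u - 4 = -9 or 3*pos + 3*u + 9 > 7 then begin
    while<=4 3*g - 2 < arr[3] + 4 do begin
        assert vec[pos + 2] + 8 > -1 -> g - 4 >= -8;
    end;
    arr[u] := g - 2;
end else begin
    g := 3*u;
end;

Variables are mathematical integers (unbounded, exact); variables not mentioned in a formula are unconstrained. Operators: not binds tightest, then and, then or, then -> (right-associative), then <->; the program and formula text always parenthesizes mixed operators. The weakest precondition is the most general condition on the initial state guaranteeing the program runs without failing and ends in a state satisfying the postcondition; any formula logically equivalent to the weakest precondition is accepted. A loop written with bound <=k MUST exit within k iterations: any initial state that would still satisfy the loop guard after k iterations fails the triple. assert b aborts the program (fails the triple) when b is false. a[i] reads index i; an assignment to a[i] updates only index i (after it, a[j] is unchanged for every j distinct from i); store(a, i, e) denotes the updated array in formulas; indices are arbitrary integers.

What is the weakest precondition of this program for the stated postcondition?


Working backward. After the program, the postcondition g + pos - 8 != -8 -> g + 1 <= -7 must hold; in canonical form it is g + pos != 0 -> g <= -8.
Then branch requires (3*g < arr[3] + 6 -> ((vec[pos + 2] > -9 -> g >= -4) and (3*g < arr[3] + 6 -> ((vec[pos + 2] > -9 -> g >= -4) and (3*g < arr[3] + 6 -> ((vec[pos + 2] > -9 -> g >= -4) and (3*g < arr[3] + 6 -> ((vec[pos + 2] > -9 -> g >= -4) and (not (3*g < arr[3] + 6)) and (g + pos != 0 -> g <= -8))) and ((not (3*g < arr[3] + 6)) -> (g + pos != 0 -> g <= -8)))) and ((not (3*g < arr[3] + 6)) -> (g + pos != 0 -> g <= -8)))) and ((not (3*g < arr[3] + 6)) -> (g + pos != 0 -> g <= -8)))) and ((not (3*g < arr[3] + 6)) -> (g + pos != 0 -> g <= -8)); else branch requires pos + 3*u != 0 -> 3*u <= -8.
Before the if: ((3*u = -5 or 3*pos + 3*u > -2) -> ((3*g < arr[3] + 6 -> ((vec[pos + 2] > -9 -> g >= -4) and (3*g < arr[3] + 6 -> ((vec[pos + 2] > -9 -> g >= -4) and (3*g < arr[3] + 6 -> ((vec[pos + 2] > -9 -> g >= -4) and (3*g < arr[3] + 6 -> ((vec[pos + 2] > -9 -> g >= -4) and (not (3*g < arr[3] + 6)) and (g + pos != 0 -> g <= -8))) and ((not (3*g < arr[3] + 6)) -> (g + pos != 0 -> g <= -8)))) and ((not (3*g < arr[3] + 6)) -> (g + pos != 0 -> g <= -8)))) and ((not (3*g < arr[3] + 6)) -> (g + pos != 0 -> g <= -8)))) and ((not (3*g < arr[3] + 6)) -> (g + pos != 0 -> g <= -8)))) and ((not (3*u = -5 or 3*pos + 3*u > -2)) -> (pos + 3*u != 0 -> 3*u <= -8))
Before skip: ((3*u = -5 or 3*pos + 3*u > -2) -> ((3*g < arr[3] + 6 -> ((vec[pos + 2] > -9 -> g >= -4) and (3*g < arr[3] + 6 -> ((vec[pos + 2] > -9 -> g >= -4) and (3*g < arr[3] + 6 -> ((vec[pos + 2] > -9 -> g >= -4) and (3*g < arr[3] + 6 -> ((vec[pos + 2] > -9 -> g >= -4) and (not (3*g < arr[3] + 6)) and (g + pos != 0 -> g <= -8))) and ((not (3*g < arr[3] + 6)) -> (g + pos != 0 -> g <= -8)))) and ((not (3*g < arr[3] + 6)) -> (g + pos != 0 -> g <= -8)))) and ((not (3*g < arr[3] + 6)) -> (g + pos != 0 -> g <= -8)))) and ((not (3*g < arr[3] + 6)) -> (g + pos != 0 -> g <= -8)))) and ((not (3*u = -5 or 3*pos + 3*u > -2)) -> (pos + 3*u != 0 -> 3*u <= -8))
Before pos := vec[3]: ((3*u = -5 or 3*vec[3] + 3*u > -2) -> ((3*g < arr[3] + 6 -> ((vec[vec[3] + 2] > -9 -> g >= -4) and (3*g < arr[3] + 6 -> ((vec[vec[3] + 2] > -9 -> g >= -4) and (3*g < arr[3] + 6 -> ((vec[vec[3] + 2] > -9 -> g >= -4) and (3*g < arr[3] + 6 -> ((vec[vec[3] + 2] > -9 -> g >= -4) and (not (3*g < arr[3] + 6)) and (vec[3] + g != 0 -> g <= -8))) and ((not (3*g < arr[3] + 6)) -> (vec[3] + g != 0 -> g <= -8)))) and ((not (3*g < arr[3] + 6)) -> (vec[3] + g != 0 -> g <= -8)))) and ((not (3*g < arr[3] + 6)) -> (vec[3] + g != 0 -> g <= -8)))) and ((not (3*g < arr[3] + 6)) -> (vec[3] + g != 0 -> g <= -8)))) and ((not (3*u = -5 or 3*vec[3] + 3*u > -2)) -> (vec[3] + 3*u != 0 -> 3*u <= -8))
Answer: WP = ((3*u = -5 or 3*vec[3] + 3*u > -2) -> ((3*g < arr[3] + 6 -> ((vec[vec[3] + 2] > -9 -> g >= -4) and (3*g < arr[3] + 6 -> ((vec[vec[3] + 2] > -9 -> g >= -4) and (3*g < arr[3] + 6 -> ((vec[vec[3] + 2] > -9 -> g >= -4) and (3*g < arr[3] + 6 -> ((vec[vec[3] + 2] > -9 -> g >= -4) and (not (3*g < arr[3] + 6)) and (vec[3] + g != 0 -> g <= -8))) and ((not (3*g < arr[3] + 6)) -> (vec[3] + g != 0 -> g <= -8)))) and ((not (3*g < arr[3] + 6)) -> (vec[3] + g != 0 -> g <= -8)))) and ((not (3*g < arr[3] + 6)) -> (vec[3] + g != 0 -> g <= -8)))) and ((not (3*g < arr[3] + 6)) -> (vec[3] + g != 0 -> g <= -8)))) and ((not (3*u = -5 or 3*vec[3] + 3*u > -2)) -> (vec[3] + 3*u != 0 -> 3*u <= -8))


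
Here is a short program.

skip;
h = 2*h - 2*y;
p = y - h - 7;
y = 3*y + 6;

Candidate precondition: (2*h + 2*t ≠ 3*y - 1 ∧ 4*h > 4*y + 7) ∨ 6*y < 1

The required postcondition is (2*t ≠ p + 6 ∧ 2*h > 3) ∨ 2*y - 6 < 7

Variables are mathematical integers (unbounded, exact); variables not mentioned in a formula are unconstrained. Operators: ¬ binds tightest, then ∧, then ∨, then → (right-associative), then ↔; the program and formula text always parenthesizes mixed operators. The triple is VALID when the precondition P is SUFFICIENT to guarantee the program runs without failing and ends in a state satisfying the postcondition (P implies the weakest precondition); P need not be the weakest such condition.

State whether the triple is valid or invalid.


Working backward. After the program, the postcondition (2*t ≠ p + 6 ∧ 2*h > 3) ∨ 2*y - 6 < 7 must hold; in canonical form it is (2*t ≠ p + 6 ∧ 2*h > 3) ∨ 2*y < 13.
Before y := 3*y + 6: (2*t ≠ p + 6 ∧ 2*h > 3) ∨ 6*y < 1
Before p := y - h - 7: (h + 2*t ≠ y - 1 ∧ 2*h > 3) ∨ 6*y < 1
Before h := 2*h - 2*y: (2*h + 2*t ≠ 3*y - 1 ∧ 4*h > 4*y + 3) ∨ 6*y < 1
Before skip: (2*h + 2*t ≠ 3*y - 1 ∧ 4*h > 4*y + 3) ∨ 6*y < 1
The weakest precondition is (2*h + 2*t ≠ 3*y - 1 ∧ 4*h > 4*y + 3) ∨ 6*y < 1.
Check whether (2*h + 2*t ≠ 3*y - 1 ∧ 4*h > 4*y + 7) ∨ 6*y < 1 implies it.
Every state satisfying the precondition satisfies the weakest precondition: the implication holds.
Answer: valid


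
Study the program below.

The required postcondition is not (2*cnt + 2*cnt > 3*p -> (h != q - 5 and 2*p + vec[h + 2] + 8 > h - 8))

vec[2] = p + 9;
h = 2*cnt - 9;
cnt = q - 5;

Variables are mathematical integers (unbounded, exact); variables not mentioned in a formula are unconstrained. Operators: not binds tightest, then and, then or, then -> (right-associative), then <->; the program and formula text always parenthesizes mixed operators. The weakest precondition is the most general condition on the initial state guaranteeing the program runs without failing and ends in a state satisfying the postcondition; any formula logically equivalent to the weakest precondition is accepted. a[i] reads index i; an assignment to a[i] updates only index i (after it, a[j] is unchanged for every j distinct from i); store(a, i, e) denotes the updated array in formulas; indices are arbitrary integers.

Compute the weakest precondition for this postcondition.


Working backward. After the program, the postcondition not (2*cnt + 2*cnt > 3*p -> (h != q - 5 and 2*p + vec[h + 2] + 8 > h - 8)) must hold; in canonical form it is not (4*cnt > 3*p -> (h != q - 5 and vec[h + 2] + 2*p > h - 16)).
Before cnt := q - 5: not (4*q > 3*p + 20 -> (h != q - 5 and vec[h + 2] + 2*p > h - 16))
Before h := 2*cnt - 9: not (4*q > 3*p + 20 -> (2*cnt != q + 4 and vec[2*cnt - 7] + 2*p > 2*cnt - 25))
Before vec[2] := p + 9: not (4*q > 3*p + 20 -> (2*cnt != q + 4 and store(vec, 2, p + 9)[2*cnt - 7] + 2*p > 2*cnt - 25))
Answer: WP = not (4*q > 3*p + 20 -> (2*cnt != q + 4 and store(vec, 2, p + 9)[2*cnt - 7] + 2*p > 2*cnt - 25))


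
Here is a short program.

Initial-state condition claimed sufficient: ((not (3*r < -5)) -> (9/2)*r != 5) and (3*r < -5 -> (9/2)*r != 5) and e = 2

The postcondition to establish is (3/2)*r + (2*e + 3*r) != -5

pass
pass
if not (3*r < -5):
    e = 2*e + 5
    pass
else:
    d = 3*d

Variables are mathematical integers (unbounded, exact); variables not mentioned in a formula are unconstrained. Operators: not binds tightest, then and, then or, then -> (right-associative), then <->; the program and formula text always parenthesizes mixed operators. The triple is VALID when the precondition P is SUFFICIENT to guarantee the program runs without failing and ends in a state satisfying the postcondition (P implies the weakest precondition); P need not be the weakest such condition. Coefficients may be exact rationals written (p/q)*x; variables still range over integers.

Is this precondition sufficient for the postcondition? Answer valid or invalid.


Working backward. After the program, the postcondition (3/2)*r + (2*e + 3*r) != -5 must hold; in canonical form it is 2*e + (9/2)*r != -5.
Then branch requires 4*e + (9/2)*r != -15; else branch requires 2*e + (9/2)*r != -5.
Before the if: ((not (3*r < -5)) -> 4*e + (9/2)*r != -15) and (3*r < -5 -> 2*e + (9/2)*r != -5)
Before skip: ((not (3*r < -5)) -> 4*e + (9/2)*r != -15) and (3*r < -5 -> 2*e + (9/2)*r != -5)
Before skip: ((not (3*r < -5)) -> 4*e + (9/2)*r != -15) and (3*r < -5 -> 2*e + (9/2)*r != -5)
The weakest precondition is ((not (3*r < -5)) -> 4*e + (9/2)*r != -15) and (3*r < -5 -> 2*e + (9/2)*r != -5).
Check whether ((not (3*r < -5)) -> (9/2)*r != 5) and (3*r < -5 -> (9/2)*r != 5) and e = 2 implies it.
Countermodel: at the initial state e = 2, r = -2, the precondition holds but the weakest precondition fails.
Answer: invalid


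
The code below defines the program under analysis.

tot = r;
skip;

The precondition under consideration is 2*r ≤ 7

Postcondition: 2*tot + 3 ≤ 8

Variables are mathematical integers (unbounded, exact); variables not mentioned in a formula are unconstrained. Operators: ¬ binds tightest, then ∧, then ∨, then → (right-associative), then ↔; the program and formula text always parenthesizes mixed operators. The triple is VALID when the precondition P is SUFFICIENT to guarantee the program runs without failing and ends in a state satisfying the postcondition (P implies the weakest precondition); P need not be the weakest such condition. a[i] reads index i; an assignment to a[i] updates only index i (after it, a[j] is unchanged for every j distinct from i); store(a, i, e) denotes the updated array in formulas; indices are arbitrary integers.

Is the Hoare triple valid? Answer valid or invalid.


Working backward. After the program, the postcondition 2*tot + 3 ≤ 8 must hold; in canonical form it is 2*tot ≤ 5.
Before skip: 2*tot ≤ 5
Before tot := r: 2*r ≤ 5
The weakest precondition is 2*r ≤ 5.
Check whether 2*r ≤ 7 implies it.
Countermodel: at the initial state r = 3, the precondition holds but the weakest precondition fails.
Answer: invalid


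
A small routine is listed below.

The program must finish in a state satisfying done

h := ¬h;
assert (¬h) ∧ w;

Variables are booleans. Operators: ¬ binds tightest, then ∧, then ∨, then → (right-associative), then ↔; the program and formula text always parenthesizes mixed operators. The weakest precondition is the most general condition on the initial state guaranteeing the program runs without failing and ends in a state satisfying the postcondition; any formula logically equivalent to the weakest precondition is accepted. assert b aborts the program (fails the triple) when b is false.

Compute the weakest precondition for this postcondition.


Working backward. After the program, done must hold.
Before assert (¬h) ∧ w: (¬h) ∧ w ∧ done
Before h := ¬h: h ∧ w ∧ done
Answer: WP = h ∧ w ∧ done


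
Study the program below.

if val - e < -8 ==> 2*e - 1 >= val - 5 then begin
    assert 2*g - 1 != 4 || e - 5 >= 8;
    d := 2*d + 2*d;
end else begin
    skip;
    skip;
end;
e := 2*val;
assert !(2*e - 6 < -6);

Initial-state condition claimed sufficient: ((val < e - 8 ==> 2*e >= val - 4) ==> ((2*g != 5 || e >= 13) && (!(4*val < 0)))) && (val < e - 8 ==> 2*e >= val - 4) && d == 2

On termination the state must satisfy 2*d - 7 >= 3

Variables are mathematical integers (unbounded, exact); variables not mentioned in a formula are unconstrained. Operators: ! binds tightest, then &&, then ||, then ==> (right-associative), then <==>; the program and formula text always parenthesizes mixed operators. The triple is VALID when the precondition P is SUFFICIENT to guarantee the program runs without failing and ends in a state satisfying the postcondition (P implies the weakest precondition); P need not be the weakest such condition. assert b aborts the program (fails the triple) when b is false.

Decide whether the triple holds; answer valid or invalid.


Working backward. After the program, the postcondition 2*d - 7 >= 3 must hold; in canonical form it is 2*d >= 10.
Before assert !(2*e - 6 < -6): (!(2*e < 0)) && 2*d >= 10
Before e := 2*val: (!(4*val < 0)) && 2*d >= 10
Then branch requires (2*g != 5 || e >= 13) && (!(4*val < 0)) && 8*d >= 10; else branch requires (!(4*val < 0)) && 2*d >= 10.
Before the if: ((val < e - 8 ==> 2*e >= val - 4) ==> ((2*g != 5 || e >= 13) && (!(4*val < 0)) && 8*d >= 10)) && ((!(val < e - 8 ==> 2*e >= val - 4)) ==> ((!(4*val < 0)) && 2*d >= 10))
The weakest precondition is ((val < e - 8 ==> 2*e >= val - 4) ==> ((2*g != 5 || e >= 13) && (!(4*val < 0)) && 8*d >= 10)) && ((!(val < e - 8 ==> 2*e >= val - 4)) ==> ((!(4*val < 0)) && 2*d >= 10)).
Check whether ((val < e - 8 ==> 2*e >= val - 4) ==> ((2*g != 5 || e >= 13) && (!(4*val < 0)))) && (val < e - 8 ==> 2*e >= val - 4) && d == 2 implies it.
Every state satisfying the precondition satisfies the weakest precondition: the implication holds.
Answer: valid


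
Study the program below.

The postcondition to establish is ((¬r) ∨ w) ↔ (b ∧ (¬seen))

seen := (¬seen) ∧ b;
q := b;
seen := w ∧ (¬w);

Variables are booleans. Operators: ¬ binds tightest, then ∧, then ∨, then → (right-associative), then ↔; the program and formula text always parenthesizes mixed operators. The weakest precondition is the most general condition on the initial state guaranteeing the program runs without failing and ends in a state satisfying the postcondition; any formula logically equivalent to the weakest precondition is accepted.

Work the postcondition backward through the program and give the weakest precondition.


Working backward. After the program, ((¬r) ∨ w) ↔ (b ∧ (¬seen)) must hold.
Before seen := w ∧ (¬w): ((¬r) ∨ w) ↔ b
Before q := b: ((¬r) ∨ w) ↔ b
Before seen := (¬seen) ∧ b: ((¬r) ∨ w) ↔ b
Answer: WP = ((¬r) ∨ w) ↔ b


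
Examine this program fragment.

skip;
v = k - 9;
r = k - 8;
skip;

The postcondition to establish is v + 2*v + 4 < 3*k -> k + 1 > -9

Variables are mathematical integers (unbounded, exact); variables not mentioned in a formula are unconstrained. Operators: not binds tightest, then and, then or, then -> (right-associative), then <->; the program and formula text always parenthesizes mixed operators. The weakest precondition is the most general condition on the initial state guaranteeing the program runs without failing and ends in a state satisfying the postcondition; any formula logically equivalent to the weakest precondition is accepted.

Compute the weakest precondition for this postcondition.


Working backward. After the program, the postcondition v + 2*v + 4 < 3*k -> k + 1 > -9 must hold; in canonical form it is 3*v < 3*k - 4 -> k > -10.
Before skip: 3*v < 3*k - 4 -> k > -10
Before r := k - 8: 3*v < 3*k - 4 -> k > -10
Before v := k - 9: k > -10
Before skip: k > -10
Answer: WP = k > -10


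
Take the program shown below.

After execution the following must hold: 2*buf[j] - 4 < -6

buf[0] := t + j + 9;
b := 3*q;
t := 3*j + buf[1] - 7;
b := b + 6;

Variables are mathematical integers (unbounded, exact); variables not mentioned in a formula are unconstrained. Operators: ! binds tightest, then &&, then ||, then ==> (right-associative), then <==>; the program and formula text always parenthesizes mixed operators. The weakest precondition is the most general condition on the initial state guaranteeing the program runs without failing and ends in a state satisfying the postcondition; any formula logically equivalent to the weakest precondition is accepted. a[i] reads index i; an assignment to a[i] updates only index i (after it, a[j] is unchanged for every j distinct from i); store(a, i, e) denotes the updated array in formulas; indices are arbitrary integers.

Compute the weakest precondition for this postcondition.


Working backward. After the program, the postcondition 2*buf[j] - 4 < -6 must hold; in canonical form it is 2*buf[j] < -2.
Before b := b + 6: 2*buf[j] < -2
Before t := 3*j + buf[1] - 7: 2*buf[j] < -2
Before b := 3*q: 2*buf[j] < -2
Before buf[0] := t + j + 9: 2*store(buf, 0, j + t + 9)[j] < -2
Answer: WP = 2*store(buf, 0, j + t + 9)[j] < -2


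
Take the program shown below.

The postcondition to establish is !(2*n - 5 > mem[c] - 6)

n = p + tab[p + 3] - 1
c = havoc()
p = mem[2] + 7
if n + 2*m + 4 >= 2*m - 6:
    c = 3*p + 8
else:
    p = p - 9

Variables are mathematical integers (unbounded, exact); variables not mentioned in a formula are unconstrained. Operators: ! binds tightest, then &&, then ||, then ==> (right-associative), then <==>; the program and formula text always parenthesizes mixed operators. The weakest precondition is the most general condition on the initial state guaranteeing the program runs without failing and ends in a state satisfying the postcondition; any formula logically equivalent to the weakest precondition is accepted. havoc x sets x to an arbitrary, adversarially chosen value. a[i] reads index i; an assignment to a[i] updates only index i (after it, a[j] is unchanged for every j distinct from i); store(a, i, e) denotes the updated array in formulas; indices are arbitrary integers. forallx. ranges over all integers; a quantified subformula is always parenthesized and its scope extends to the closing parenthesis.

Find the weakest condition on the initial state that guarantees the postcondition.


Working backward. After the program, the postcondition !(2*n - 5 > mem[c] - 6) must hold; in canonical form it is !(2*n > mem[c] - 1).
Then branch requires !(2*n > mem[3*p + 8] - 1); else branch requires !(2*n > mem[c] - 1).
Before the if: (n >= -10 ==> (!(2*n > mem[3*p + 8] - 1))) && ((!(n >= -10)) ==> (!(2*n > mem[c] - 1)))
Before p := mem[2] + 7: (n >= -10 ==> (!(2*n > mem[3*mem[2] + 29] - 1))) && ((!(n >= -10)) ==> (!(2*n > mem[c] - 1)))
Before havoc c: forall c_1. ((n >= -10 ==> (!(2*n > mem[3*mem[2] + 29] - 1))) && ((!(n >= -10)) ==> (!(2*n > mem[c_1] - 1))))
Before n := p + tab[p + 3] - 1: forall c_1. ((tab[p + 3] + p >= -9 ==> (!(2*tab[p + 3] + 2*p > mem[3*mem[2] + 29] + 1))) && ((!(tab[p + 3] + p >= -9)) ==> (!(2*tab[p + 3] + 2*p > mem[c_1] + 1))))
Answer: WP = forall c_1. ((tab[p + 3] + p >= -9 ==> (!(2*tab[p + 3] + 2*p > mem[3*mem[2] + 29] + 1))) && ((!(tab[p + 3] + p >= -9)) ==> (!(2*tab[p + 3] + 2*p > mem[c_1] + 1))))


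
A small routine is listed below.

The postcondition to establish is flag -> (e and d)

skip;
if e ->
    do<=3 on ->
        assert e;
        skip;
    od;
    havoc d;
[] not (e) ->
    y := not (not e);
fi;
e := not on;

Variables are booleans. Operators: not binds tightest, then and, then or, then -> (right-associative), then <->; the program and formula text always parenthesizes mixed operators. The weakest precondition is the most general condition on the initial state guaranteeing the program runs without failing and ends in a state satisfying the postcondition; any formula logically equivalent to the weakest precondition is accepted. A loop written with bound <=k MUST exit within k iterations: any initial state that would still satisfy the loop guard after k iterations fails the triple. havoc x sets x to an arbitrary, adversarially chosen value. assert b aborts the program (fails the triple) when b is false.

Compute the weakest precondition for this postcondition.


Working backward. After the program, flag -> (e and d) must hold.
Before e := not on: flag -> ((not on) and d)
Then branch requires (on -> (e and (on -> (e and (on -> (e and (not on) and (flag -> (not on)) and (not flag))) and ((not on) -> ((flag -> (not on)) and (not flag))))) and ((not on) -> ((flag -> (not on)) and (not flag))))) and ((not on) -> ((flag -> (not on)) and (not flag))); else branch requires flag -> ((not on) and d).
Before the if: (e -> ((on -> (e and (on -> (e and (on -> (e and (not on) and (flag -> (not on)) and (not flag))) and ((not on) -> ((flag -> (not on)) and (not flag))))) and ((not on) -> ((flag -> (not on)) and (not flag))))) and ((not on) -> ((flag -> (not on)) and (not flag))))) and ((not e) -> (flag -> ((not on) and d)))
Before skip: (e -> ((on -> (e and (on -> (e and (on -> (e and (not on) and (flag -> (not on)) and (not flag))) and ((not on) -> ((flag -> (not on)) and (not flag))))) and ((not on) -> ((flag -> (not on)) and (not flag))))) and ((not on) -> ((flag -> (not on)) and (not flag))))) and ((not e) -> (flag -> ((not on) and d)))
Answer: WP = (e -> ((on -> (e and (on -> (e and (on -> (e and (not on) and (flag -> (not on)) and (not flag))) and ((not on) -> ((flag -> (not on)) and (not flag))))) and ((not on) -> ((flag -> (not on)) and (not flag))))) and ((not on) -> ((flag -> (not on)) and (not flag))))) and ((not e) -> (flag -> ((not on) and d)))


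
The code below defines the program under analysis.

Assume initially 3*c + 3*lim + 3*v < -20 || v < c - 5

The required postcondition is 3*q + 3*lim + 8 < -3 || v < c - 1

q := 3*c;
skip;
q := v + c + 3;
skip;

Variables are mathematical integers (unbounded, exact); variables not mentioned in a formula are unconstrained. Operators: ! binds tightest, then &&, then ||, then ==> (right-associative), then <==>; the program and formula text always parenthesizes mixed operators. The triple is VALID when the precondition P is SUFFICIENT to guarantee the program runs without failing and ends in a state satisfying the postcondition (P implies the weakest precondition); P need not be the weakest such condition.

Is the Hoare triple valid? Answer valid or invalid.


Working backward. After the program, the postcondition 3*q + 3*lim + 8 < -3 || v < c - 1 must hold; in canonical form it is 3*lim + 3*q < -11 || v < c - 1.
Before skip: 3*lim + 3*q < -11 || v < c - 1
Before q := v + c + 3: 3*c + 3*lim + 3*v < -20 || v < c - 1
Before skip: 3*c + 3*lim + 3*v < -20 || v < c - 1
Before q := 3*c: 3*c + 3*lim + 3*v < -20 || v < c - 1
The weakest precondition is 3*c + 3*lim + 3*v < -20 || v < c - 1.
Check whether 3*c + 3*lim + 3*v < -20 || v < c - 5 implies it.
Every state satisfying the precondition satisfies the weakest precondition: the implication holds.
Answer: valid


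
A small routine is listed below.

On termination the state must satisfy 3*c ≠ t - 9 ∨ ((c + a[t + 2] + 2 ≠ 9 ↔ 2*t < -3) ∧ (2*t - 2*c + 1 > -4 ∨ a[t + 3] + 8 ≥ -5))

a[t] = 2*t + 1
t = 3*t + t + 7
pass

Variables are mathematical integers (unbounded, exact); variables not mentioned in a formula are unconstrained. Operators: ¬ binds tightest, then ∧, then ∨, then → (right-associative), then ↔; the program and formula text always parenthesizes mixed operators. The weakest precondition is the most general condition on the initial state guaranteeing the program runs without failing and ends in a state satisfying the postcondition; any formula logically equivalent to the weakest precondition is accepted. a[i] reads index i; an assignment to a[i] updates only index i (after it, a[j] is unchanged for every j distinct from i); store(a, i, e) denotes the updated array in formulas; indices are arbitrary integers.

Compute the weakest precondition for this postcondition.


Working backward. After the program, the postcondition 3*c ≠ t - 9 ∨ ((c + a[t + 2] + 2 ≠ 9 ↔ 2*t < -3) ∧ (2*t - 2*c + 1 > -4 ∨ a[t + 3] + 8 ≥ -5)) must hold; in canonical form it is 3*c ≠ t - 9 ∨ ((a[t + 2] + c ≠ 7 ↔ 2*t < -3) ∧ (2*t > 2*c - 5 ∨ a[t + 3] ≥ -13)).
Before skip: 3*c ≠ t - 9 ∨ ((a[t + 2] + c ≠ 7 ↔ 2*t < -3) ∧ (2*t > 2*c - 5 ∨ a[t + 3] ≥ -13))
Before t := 3*t + t + 7: 3*c ≠ 4*t - 2 ∨ ((a[4*t + 9] + c ≠ 7 ↔ 8*t < -17) ∧ (8*t > 2*c - 19 ∨ a[4*t + 10] ≥ -13))
Before a[t] := 2*t + 1: 3*c ≠ 4*t - 2 ∨ ((store(a, t, 2*t + 1)[4*t + 9] + c ≠ 7 ↔ 8*t < -17) ∧ (8*t > 2*c - 19 ∨ store(a, t, 2*t + 1)[4*t + 10] ≥ -13))
Answer: WP = 3*c ≠ 4*t - 2 ∨ ((store(a, t, 2*t + 1)[4*t + 9] + c ≠ 7 ↔ 8*t < -17) ∧ (8*t > 2*c - 19 ∨ store(a, t, 2*t + 1)[4*t + 10] ≥ -13))


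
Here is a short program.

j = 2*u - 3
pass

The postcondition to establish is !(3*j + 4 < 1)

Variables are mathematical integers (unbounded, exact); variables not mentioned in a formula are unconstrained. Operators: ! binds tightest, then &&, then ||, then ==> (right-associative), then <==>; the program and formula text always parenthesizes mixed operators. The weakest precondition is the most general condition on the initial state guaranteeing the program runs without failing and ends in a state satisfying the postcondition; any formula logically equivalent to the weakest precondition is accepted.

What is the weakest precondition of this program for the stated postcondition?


Working backward. After the program, the postcondition !(3*j + 4 < 1) must hold; in canonical form it is !(3*j < -3).
Before skip: !(3*j < -3)
Before j := 2*u - 3: !(6*u < 6)
Answer: WP = !(6*u < 6)


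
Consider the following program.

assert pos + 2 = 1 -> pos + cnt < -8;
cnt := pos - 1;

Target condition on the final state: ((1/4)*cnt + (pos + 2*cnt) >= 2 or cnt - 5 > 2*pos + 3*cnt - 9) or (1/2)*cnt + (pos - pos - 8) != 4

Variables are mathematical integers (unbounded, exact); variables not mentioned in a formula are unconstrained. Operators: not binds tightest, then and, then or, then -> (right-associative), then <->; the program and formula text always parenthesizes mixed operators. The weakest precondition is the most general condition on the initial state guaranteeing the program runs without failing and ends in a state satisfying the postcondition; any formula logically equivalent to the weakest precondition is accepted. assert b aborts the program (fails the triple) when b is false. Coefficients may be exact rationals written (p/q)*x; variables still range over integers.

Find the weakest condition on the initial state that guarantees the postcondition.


Working backward. After the program, the postcondition ((1/4)*cnt + (pos + 2*cnt) >= 2 or cnt - 5 > 2*pos + 3*cnt - 9) or (1/2)*cnt + (pos - pos - 8) != 4 must hold; in canonical form it is (9/4)*cnt + pos >= 2 or 2*cnt + 2*pos < 4 or (1/2)*cnt != 12.
Before cnt := pos - 1: (13/4)*pos >= 17/4 or 4*pos < 6 or (1/2)*pos != 25/2
Before assert pos + 2 = 1 -> pos + cnt < -8: (pos = -1 -> cnt + pos < -8) and ((13/4)*pos >= 17/4 or 4*pos < 6 or (1/2)*pos != 25/2)
Answer: WP = (pos = -1 -> cnt + pos < -8) and ((13/4)*pos >= 17/4 or 4*pos < 6 or (1/2)*pos != 25/2)


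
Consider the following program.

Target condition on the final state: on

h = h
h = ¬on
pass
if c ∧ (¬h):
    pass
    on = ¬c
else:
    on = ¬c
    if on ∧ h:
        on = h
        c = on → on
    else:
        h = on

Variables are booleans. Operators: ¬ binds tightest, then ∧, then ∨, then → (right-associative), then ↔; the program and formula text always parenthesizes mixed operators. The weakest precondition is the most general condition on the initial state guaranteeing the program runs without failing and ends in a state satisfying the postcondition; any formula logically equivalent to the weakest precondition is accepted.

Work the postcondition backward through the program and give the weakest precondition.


Working backward. After the program, on must hold.
Then branch requires ¬c; else branch requires (((¬c) ∧ h) → h) ∧ ((¬((¬c) ∧ h)) → (¬c)).
Before the if: ((c ∧ (¬h)) → (¬c)) ∧ ((¬(c ∧ (¬h))) → ((((¬c) ∧ h) → h) ∧ ((¬((¬c) ∧ h)) → (¬c))))
Before skip: ((c ∧ (¬h)) → (¬c)) ∧ ((¬(c ∧ (¬h))) → ((((¬c) ∧ h) → h) ∧ ((¬((¬c) ∧ h)) → (¬c))))
Before h := ¬on: ((c ∧ on) → (¬c)) ∧ ((¬(c ∧ on)) → ((((¬c) ∧ (¬on)) → (¬on)) ∧ ((¬((¬c) ∧ (¬on))) → (¬c))))
Before h := h: ((c ∧ on) → (¬c)) ∧ ((¬(c ∧ on)) → ((((¬c) ∧ (¬on)) → (¬on)) ∧ ((¬((¬c) ∧ (¬on))) → (¬c))))
Answer: WP = ((c ∧ on) → (¬c)) ∧ ((¬(c ∧ on)) → ((((¬c) ∧ (¬on)) → (¬on)) ∧ ((¬((¬c) ∧ (¬on))) → (¬c))))


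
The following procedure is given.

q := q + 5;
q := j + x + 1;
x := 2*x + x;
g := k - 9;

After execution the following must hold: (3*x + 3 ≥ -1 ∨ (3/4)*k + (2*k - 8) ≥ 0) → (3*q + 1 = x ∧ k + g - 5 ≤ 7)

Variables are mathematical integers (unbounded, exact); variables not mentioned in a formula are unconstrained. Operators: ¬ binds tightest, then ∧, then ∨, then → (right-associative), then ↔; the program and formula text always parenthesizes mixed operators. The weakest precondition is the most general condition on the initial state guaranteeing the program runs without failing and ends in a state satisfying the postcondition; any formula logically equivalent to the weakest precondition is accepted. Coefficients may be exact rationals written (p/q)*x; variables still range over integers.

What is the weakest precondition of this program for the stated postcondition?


Working backward. After the program, the postcondition (3*x + 3 ≥ -1 ∨ (3/4)*k + (2*k - 8) ≥ 0) → (3*q + 1 = x ∧ k + g - 5 ≤ 7) must hold; in canonical form it is (3*x ≥ -4 ∨ (11/4)*k ≥ 8) → (3*q = x - 1 ∧ g + k ≤ 12).
Before g := k - 9: (3*x ≥ -4 ∨ (11/4)*k ≥ 8) → (3*q = x - 1 ∧ 2*k ≤ 21)
Before x := 2*x + x: (9*x ≥ -4 ∨ (11/4)*k ≥ 8) → (3*q = 3*x - 1 ∧ 2*k ≤ 21)
Before q := j + x + 1: (9*x ≥ -4 ∨ (11/4)*k ≥ 8) → (3*j = -4 ∧ 2*k ≤ 21)
Before q := q + 5: (9*x ≥ -4 ∨ (11/4)*k ≥ 8) → (3*j = -4 ∧ 2*k ≤ 21)
Answer: WP = (9*x ≥ -4 ∨ (11/4)*k ≥ 8) → (3*j = -4 ∧ 2*k ≤ 21)


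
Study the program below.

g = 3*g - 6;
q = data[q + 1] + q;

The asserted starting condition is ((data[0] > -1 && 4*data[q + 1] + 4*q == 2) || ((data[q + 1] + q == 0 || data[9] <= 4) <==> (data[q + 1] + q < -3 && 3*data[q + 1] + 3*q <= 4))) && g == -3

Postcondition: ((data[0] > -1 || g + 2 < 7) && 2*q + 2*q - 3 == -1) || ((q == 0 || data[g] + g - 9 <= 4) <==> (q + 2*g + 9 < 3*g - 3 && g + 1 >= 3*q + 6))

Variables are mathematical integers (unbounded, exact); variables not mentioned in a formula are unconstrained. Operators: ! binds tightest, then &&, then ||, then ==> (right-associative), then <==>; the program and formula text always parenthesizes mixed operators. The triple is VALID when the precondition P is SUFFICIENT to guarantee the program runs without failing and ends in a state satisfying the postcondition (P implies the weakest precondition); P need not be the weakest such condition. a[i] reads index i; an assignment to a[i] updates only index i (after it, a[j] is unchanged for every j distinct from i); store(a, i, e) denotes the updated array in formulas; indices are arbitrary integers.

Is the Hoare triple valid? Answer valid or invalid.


Working backward. After the program, the postcondition ((data[0] > -1 || g + 2 < 7) && 2*q + 2*q - 3 == -1) || ((q == 0 || data[g] + g - 9 <= 4) <==> (q + 2*g + 9 < 3*g - 3 && g + 1 >= 3*q + 6)) must hold; in canonical form it is ((data[0] > -1 || g < 5) && 4*q == 2) || ((q == 0 || data[g] + g <= 13) <==> (q < g - 12 && g >= 3*q + 5)).
Before q := data[q + 1] + q: ((data[0] > -1 || g < 5) && 4*data[q + 1] + 4*q == 2) || ((data[q + 1] + q == 0 || data[g] + g <= 13) <==> (data[q + 1] + q < g - 12 && g >= 3*data[q + 1] + 3*q + 5))
Before g := 3*g - 6: ((data[0] > -1 || 3*g < 11) && 4*data[q + 1] + 4*q == 2) || ((data[q + 1] + q == 0 || data[3*g - 6] + 3*g <= 19) <==> (data[q + 1] + q < 3*g - 18 && 3*g >= 3*data[q + 1] + 3*q + 11))
The weakest precondition is ((data[0] > -1 || 3*g < 11) && 4*data[q + 1] + 4*q == 2) || ((data[q + 1] + q == 0 || data[3*g - 6] + 3*g <= 19) <==> (data[q + 1] + q < 3*g - 18 && 3*g >= 3*data[q + 1] + 3*q + 11)).
Check whether ((data[0] > -1 && 4*data[q + 1] + 4*q == 2) || ((data[q + 1] + q == 0 || data[9] <= 4) <==> (data[q + 1] + q < -3 && 3*data[q + 1] + 3*q <= 4))) && g == -3 implies it.
Countermodel: at the initial state data = {[-15] = 29, [0] = -28, [1] = -28, [9] = 0, elsewhere -28}, g = -3, q = 0, the precondition holds but the weakest precondition fails.
Answer: invalid


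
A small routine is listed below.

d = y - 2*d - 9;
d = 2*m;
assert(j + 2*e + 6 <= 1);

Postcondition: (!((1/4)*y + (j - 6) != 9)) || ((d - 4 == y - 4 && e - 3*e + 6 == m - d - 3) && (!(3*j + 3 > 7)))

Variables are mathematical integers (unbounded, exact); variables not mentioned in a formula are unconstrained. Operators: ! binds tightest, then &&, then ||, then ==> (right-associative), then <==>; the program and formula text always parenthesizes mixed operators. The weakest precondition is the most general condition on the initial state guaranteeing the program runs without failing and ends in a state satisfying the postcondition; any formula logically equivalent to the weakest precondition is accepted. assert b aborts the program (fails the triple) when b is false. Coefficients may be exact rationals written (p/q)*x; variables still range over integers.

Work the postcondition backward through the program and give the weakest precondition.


Working backward. After the program, the postcondition (!((1/4)*y + (j - 6) != 9)) || ((d - 4 == y - 4 && e - 3*e + 6 == m - d - 3) && (!(3*j + 3 > 7))) must hold; in canonical form it is (!(j + (1/4)*y != 15)) || (d == y && d == 2*e + m - 9 && (!(3*j > 4))).
Before assert j + 2*e + 6 <= 1: 2*e + j <= -5 && ((!(j + (1/4)*y != 15)) || (d == y && d == 2*e + m - 9 && (!(3*j > 4))))
Before d := 2*m: 2*e + j <= -5 && ((!(j + (1/4)*y != 15)) || (2*m == y && m == 2*e - 9 && (!(3*j > 4))))
Before d := y - 2*d - 9: 2*e + j <= -5 && ((!(j + (1/4)*y != 15)) || (2*m == y && m == 2*e - 9 && (!(3*j > 4))))
Answer: WP = 2*e + j <= -5 && ((!(j + (1/4)*y != 15)) || (2*m == y && m == 2*e - 9 && (!(3*j > 4))))


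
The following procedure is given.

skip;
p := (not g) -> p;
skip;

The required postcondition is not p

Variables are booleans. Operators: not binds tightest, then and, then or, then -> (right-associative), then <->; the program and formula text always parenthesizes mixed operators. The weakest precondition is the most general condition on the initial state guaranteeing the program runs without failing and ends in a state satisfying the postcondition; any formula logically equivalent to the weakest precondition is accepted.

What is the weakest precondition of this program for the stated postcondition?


Working backward. After the program, not p must hold.
Before skip: not p
Before p := (not g) -> p: not ((not g) -> p)
Before skip: not ((not g) -> p)
Answer: WP = not ((not g) -> p)
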